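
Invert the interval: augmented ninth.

diminished seventh

First reduce the compound augmented ninth to its simple form, an augmented second.
The rule of nine gives the new number: 9 − 2 = 7, so a second becomes a seventh.
Quality inverts too: augmented becomes diminished. That makes the inversion a diminished seventh.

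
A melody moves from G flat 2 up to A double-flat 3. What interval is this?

minor ninth

G to A spans two letter names (G-A), plus an octave, so the interval is some kind of ninth.
At 13 semitones, Gb2→Abb3 falls one short of a major ninth: minor.
(Equivalently, a compound minor second: a minor second plus an octave.)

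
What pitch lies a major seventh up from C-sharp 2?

Counting seven letter names up from C lands on B.
A major seventh spans 11 semitones, so from C#2 the target pitch is B#2.

B-sharp 2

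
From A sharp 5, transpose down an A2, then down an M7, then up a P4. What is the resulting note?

D flat 5

Down an augmented second from A#5: G5 (3 semitones down).
A major seventh down from G5 is Ab4.
A perfect fourth up from Ab4 is Db5.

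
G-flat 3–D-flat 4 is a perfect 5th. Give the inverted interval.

perfect 4th

Inverted interval numbers add to nine, so a fifth pairs with a fourth (5 + 4 = 9).
The quality also flips — perfect stays perfect — giving a perfect fourth.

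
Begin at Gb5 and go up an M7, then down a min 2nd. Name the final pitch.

Up a major seventh from Gb5: F6 (11 semitones up).
F6 down a minor second → E6 (1 semitone).

E6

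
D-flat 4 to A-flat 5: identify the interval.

D to A spans five letter names (D-E-F-G-A), plus an octave, so the interval is some kind of twelfth.
Counting semitones, Db4→Ab5 is 19, which is the perfect twelfth.
(Equivalently, a compound perfect fifth: a perfect fifth plus an octave.)

perfect 12th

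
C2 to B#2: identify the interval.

augmented seventh

C to B spans seven letter names (C-D-E-F-G-A-B), so the interval is some kind of seventh.
The major seventh is 11 semitones; here we have 12, one semitone wider: augmented.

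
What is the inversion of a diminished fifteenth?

First reduce the compound diminished fifteenth to its simple form, a diminished octave.
Inverted interval numbers add to nine, so an octave pairs with a unison (8 + 1 = 9).
Quality inverts too: diminished becomes augmented. That makes the inversion an augmented unison.

augmented 1st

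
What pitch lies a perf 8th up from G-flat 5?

G-flat 6

An octave keeps the letter name G, an octave up from G.
A perfect octave is 12 semitones; 12 semitones up from Gb5 gives Gb6.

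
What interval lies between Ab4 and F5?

A to F spans six letter names (A-B-C-D-E-F), so the interval is some kind of sixth.
Counting semitones, Ab4→F5 is 9, which is the major sixth.

major 6th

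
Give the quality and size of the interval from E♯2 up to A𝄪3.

augmented eleventh

E to A spans four letter names (E-F-G-A), plus an octave: an eleventh.
The perfect eleventh is 17 semitones; here we have 18, one semitone wider: augmented.
(Equivalently, a compound augmented fourth: an augmented fourth plus an octave.)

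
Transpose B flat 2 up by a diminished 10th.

D double-flat 4

Three letters up from B (plus an octave) reaches D.
A diminished tenth is 14 semitones; 14 semitones up from Bb2 gives Dbb4.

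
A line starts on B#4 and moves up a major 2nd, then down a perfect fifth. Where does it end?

Up a major second from B#4: C##5 (2 semitones up).
A perfect fifth down from C##5 is F##4.

F##4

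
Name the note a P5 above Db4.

Ab4

Counting five letter names up from D lands on A.
Moving 7 semitones up from Db4 (the size of a perfect fifth) reaches Ab4.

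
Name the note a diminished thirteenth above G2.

Ebb4

The thirteenth's letter: G up six letter names plus an octave → E.
Moving 19 semitones up from G2 (the size of a diminished thirteenth) reaches Ebb4.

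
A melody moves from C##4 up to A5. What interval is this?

d13

C to A spans six letter names (C-D-E-F-G-A), plus an octave, so the interval is some kind of thirteenth.
A major thirteenth would be 21 semitones; C##4 to A5 is 19, two semitones narrower, so the interval is diminished.
(Equivalently, a compound diminished sixth: a diminished sixth plus an octave.)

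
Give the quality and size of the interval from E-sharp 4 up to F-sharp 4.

minor 2nd

E to F spans two letter names (E-F) — that makes it a second of some quality.
E#4 to F#4 is 1 semitone, a half step short of the major second (2), so this is minor.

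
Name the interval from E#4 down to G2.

Descending from E#4 to G2 is the same interval as ascending G2 to E#4.
G to E spans six letter names (G-A-B-C-D-E), plus an octave — that makes it a thirteenth of some quality.
G2 to E#4 spans 22 semitones — one semitone wider than the major thirteenth (21) — giving an augmented thirteenth.
(Equivalently, a compound augmented sixth: an augmented sixth plus an octave.)

augmented 13th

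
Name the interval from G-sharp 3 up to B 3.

minor 3rd

G to B spans three letter names (G-A-B): a third.
A major third would be 4 semitones, but G#3 to B3 is 3 — one semitone narrower, making it a minor third.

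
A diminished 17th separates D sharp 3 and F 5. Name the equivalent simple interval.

d3

Subtracting seven from the interval number removes an octave: 17 − 14 = 3.
Quality carries through unchanged, so the simple form is a diminished third.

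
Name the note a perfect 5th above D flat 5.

Five letter names up from D: A.
A perfect fifth is 7 semitones; 7 semitones up from Db5 gives Ab5.

A flat 5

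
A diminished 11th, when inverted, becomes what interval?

augmented 5th

First reduce the compound diminished eleventh to its simple form, a diminished fourth.
The rule of nine gives the new number: 9 − 4 = 5, so a fourth becomes a fifth.
And diminished becomes augmented under inversion, so we get an augmented fifth.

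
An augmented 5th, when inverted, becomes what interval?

diminished fourth

Inverted interval numbers add to nine, so a fifth pairs with a fourth (5 + 4 = 9).
And augmented becomes diminished under inversion, so we get a diminished fourth.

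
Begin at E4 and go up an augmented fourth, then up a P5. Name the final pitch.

An augmented fourth up from E4 is A#4.
A perfect fifth up from A#4 is E#5.

E#5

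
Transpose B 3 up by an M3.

The third takes the letter from B up to D.
Moving 4 semitones up from B3 (the size of a major third) reaches D#4.

D sharp 4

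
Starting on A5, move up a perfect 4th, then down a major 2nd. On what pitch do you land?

A perfect fourth up from A5 is D6.
A major second down from D6 is C6.

C6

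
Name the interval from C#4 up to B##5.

A14

C to B spans seven letter names (C-D-E-F-G-A-B), plus an octave, so the interval is some kind of fourteenth.
A major fourteenth would be 23 semitones; C#4 to B##5 is 24, one semitone wider, so the interval is augmented.
(Equivalently, a compound augmented seventh: an augmented seventh plus an octave.)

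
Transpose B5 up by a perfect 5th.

The fifth takes the letter from B up to F.
A perfect fifth is 7 semitones; 7 semitones up from B5 gives F#6.

F#6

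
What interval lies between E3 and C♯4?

E to C spans six letter names (E-F-G-A-B-C), so the interval is some kind of sixth.
E3 to C#4 is 9 semitones, matching the major sixth exactly, so the quality is major.

major sixth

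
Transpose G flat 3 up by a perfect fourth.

C flat 4

The fourth takes the letter from G up to C.
A perfect fourth is 5 semitones; 5 semitones up from Gb3 gives Cb4.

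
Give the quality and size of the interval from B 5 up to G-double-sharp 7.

augmented thirteenth

B to G spans six letter names (B-C-D-E-F-G), plus an octave: a thirteenth.
B5 to G##7 spans 22 semitones — one semitone wider than the major thirteenth (21) — giving an augmented thirteenth.
(Equivalently, a compound augmented sixth: an augmented sixth plus an octave.)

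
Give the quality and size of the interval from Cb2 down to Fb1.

Descending from Cb2 to Fb1 is the same interval as ascending Fb1 to Cb2.
F to C spans five letter names (F-G-A-B-C): a fifth.
Counting semitones, Fb1→Cb2 is 7, which is the perfect fifth.

P5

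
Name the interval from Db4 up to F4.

D to F spans three letter names (D-E-F), so the interval is some kind of third.
Counting semitones, Db4→F4 is 4, which is the major third.

major third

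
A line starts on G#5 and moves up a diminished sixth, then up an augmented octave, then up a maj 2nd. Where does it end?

Up a diminished sixth from G#5: Eb6 (7 semitones up).
Up an augmented octave from Eb6: E7 (13 semitones up).
Up a major second from E7: F#7 (2 semitones up).

F#7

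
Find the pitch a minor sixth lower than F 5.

A 4

The sixth takes the letter from F down to A.
A minor sixth spans 8 semitones, so from F5 the target pitch is A4.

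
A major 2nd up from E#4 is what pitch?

Counting two letter names up from E lands on F.
Moving 2 semitones up from E#4 (the size of a major second) reaches F##4.

F##4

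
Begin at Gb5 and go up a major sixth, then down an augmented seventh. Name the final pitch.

Fbb5

Gb5 up a major sixth → Eb6 (9 semitones).
Down an augmented seventh from Eb6: Fbb5 (12 semitones down).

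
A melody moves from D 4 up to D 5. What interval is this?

perfect octave

D to D is the same letter name, plus an octave, so the interval is some kind of octave.
Counting semitones, D4→D5 is 12, which is the perfect octave.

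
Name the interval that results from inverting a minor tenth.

First reduce the compound minor tenth to its simple form, a minor third.
Inverted interval numbers add to nine, so a third pairs with a sixth (3 + 6 = 9).
Quality inverts too: minor becomes major. That makes the inversion a major sixth.

major sixth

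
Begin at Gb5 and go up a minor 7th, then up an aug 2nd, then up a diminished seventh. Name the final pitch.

Fb7

A minor seventh up from Gb5 is Fb6.
An augmented second up from Fb6 is G6.
A diminished seventh up from G6 is Fb7.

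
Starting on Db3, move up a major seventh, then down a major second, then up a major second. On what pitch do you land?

C4

Up a major seventh from Db3: C4 (11 semitones up).
A major second down from C4 is Bb3.
Up a major second from Bb3: C4 (2 semitones up).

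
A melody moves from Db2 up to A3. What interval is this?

augmented twelfth

D to A spans five letter names (D-E-F-G-A), plus an octave, so the interval is some kind of twelfth.
A perfect twelfth would be 19 semitones; Db2 to A3 is 20, one semitone wider, so the interval is augmented.
(Equivalently, a compound augmented fifth: an augmented fifth plus an octave.)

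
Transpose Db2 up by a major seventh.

C3

Seven letter names up from D: C.
A major seventh spans 11 semitones, so from Db2 the target pitch is C3.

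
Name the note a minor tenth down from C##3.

Three letters down from C (plus an octave) reaches A.
Moving 15 semitones down from C##3 (the size of a minor tenth) reaches A##1.

A##1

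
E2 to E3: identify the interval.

P8

E to E is the same letter name, plus an octave: an octave.
E2 to E3 is 12 semitones, matching the perfect octave exactly, so the quality is perfect.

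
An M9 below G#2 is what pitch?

F#1

Counting two letter names plus an octave down from G lands on F.
Moving 14 semitones down from G#2 (the size of a major ninth) reaches F#1.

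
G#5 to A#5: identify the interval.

G to A spans two letter names (G-A), so the interval is some kind of second.
G#5 to A#5 is 2 semitones, matching the major second exactly, so the quality is major.

major second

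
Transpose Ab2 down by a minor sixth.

Six letter names down from A: C.
A minor sixth spans 8 semitones, so from Ab2 the target pitch is C2.

C2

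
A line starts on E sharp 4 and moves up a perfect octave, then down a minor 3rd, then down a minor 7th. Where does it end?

D double-sharp 4

E#4 up a perfect octave → E#5 (12 semitones).
E#5 down a minor third → C##5 (3 semitones).
A minor seventh down from C##5 is D##4.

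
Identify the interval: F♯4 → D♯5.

major sixth

F to D spans six letter names (F-G-A-B-C-D) — that makes it a sixth of some quality.
F#4 to D#5 is 9 semitones, matching the major sixth exactly, so the quality is major.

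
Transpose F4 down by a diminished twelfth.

B2

Counting five letter names plus an octave down from F lands on B.
A diminished twelfth spans 18 semitones, so from F4 the target pitch is B2.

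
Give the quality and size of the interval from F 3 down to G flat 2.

M7

Descending from F3 to Gb2 is the same interval as ascending Gb2 to F3.
G to F spans seven letter names (G-A-B-C-D-E-F), so the interval is some kind of seventh.
The major seventh spans 11 semitones, and Gb2 to F3 is exactly 11 semitones — so this is a major seventh.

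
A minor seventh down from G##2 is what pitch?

A##1

Seven letter names down from G: A.
A minor seventh spans 10 semitones, so from G##2 the target pitch is A##1.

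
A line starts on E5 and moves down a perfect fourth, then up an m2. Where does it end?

Down a perfect fourth from E5: B4 (5 semitones down).
B4 up a minor second → C5 (1 semitone).

C5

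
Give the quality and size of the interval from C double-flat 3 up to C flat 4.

C to C is the same letter name, plus an octave, so the interval is some kind of octave.
A perfect octave would be 12 semitones; Cbb3 to Cb4 is 13, one semitone wider, so the interval is augmented.

augmented 8th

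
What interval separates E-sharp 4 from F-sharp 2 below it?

major 14th

Descending from E#4 to F#2 is the same interval as ascending F#2 to E#4.
F to E spans seven letter names (F-G-A-B-C-D-E), plus an octave, so the interval is some kind of fourteenth.
Counting semitones, F#2→E#4 is 23, which is the major fourteenth.
(Equivalently, a compound major seventh: a major seventh plus an octave.)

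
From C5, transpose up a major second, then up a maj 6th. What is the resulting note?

B5

Up a major second from C5: D5 (2 semitones up).
Up a major sixth from D5: B5 (9 semitones up).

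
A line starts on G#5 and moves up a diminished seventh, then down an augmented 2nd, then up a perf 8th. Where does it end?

Up a diminished seventh from G#5: F6 (9 semitones up).
Down an augmented second from F6: Ebb6 (3 semitones down).
Up a perfect octave from Ebb6: Ebb7 (12 semitones up).

Ebb7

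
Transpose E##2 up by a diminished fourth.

A#2

Four letter names up from E: A.
A diminished fourth is 4 semitones; 4 semitones up from E##2 gives A#2.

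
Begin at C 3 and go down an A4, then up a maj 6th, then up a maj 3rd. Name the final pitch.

An augmented fourth down from C3 is Gb2.
A major sixth up from Gb2 is Eb3.
Up a major third from Eb3: G3 (4 semitones up).

G 3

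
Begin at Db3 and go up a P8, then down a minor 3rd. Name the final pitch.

Bb3

Up a perfect octave from Db3: Db4 (12 semitones up).
Db4 down a minor third → Bb3 (3 semitones).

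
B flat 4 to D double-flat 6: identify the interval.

diminished tenth

B to D spans three letter names (B-C-D), plus an octave, so the interval is some kind of tenth.
The major tenth is 16 semitones; here we have 14, two semitones narrower: diminished.
(Equivalently, a compound diminished third: a diminished third plus an octave.)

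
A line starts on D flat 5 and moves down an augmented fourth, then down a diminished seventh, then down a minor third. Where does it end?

Db5 down an augmented fourth → Abb4 (6 semitones).
Abb4 down a diminished seventh → Bb3 (9 semitones).
A minor third down from Bb3 is G3.

G 3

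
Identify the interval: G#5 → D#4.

Descending from G#5 to D#4 is the same interval as ascending D#4 to G#5.
D to G spans four letter names (D-E-F-G), plus an octave, so the interval is some kind of eleventh.
Counting semitones, D#4→G#5 is 17, which is the perfect eleventh.
(Equivalently, a compound perfect fourth: a perfect fourth plus an octave.)

perfect eleventh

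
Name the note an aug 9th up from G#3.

Counting two letter names plus an octave up from G lands on A.
An augmented ninth spans 15 semitones, so from G#3 the target pitch is A##4.

A##4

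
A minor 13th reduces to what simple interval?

minor sixth

Take out an octave (7 from the number): 13 − 7 = 6.
That makes a minor thirteenth a compound minor sixth — an octave plus a minor sixth.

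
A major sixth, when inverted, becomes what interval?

m3

Inverted interval numbers add to nine, so a sixth pairs with a third (6 + 3 = 9).
The quality also flips — major becomes minor — giving a minor third.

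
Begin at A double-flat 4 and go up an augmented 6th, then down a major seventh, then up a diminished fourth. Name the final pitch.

Abb4 up an augmented sixth → F5 (10 semitones).
Down a major seventh from F5: Gb4 (11 semitones down).
A diminished fourth up from Gb4 is Cbb5.

C double-flat 5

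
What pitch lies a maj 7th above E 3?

D-sharp 4

Seven letter names up from E: D.
Moving 11 semitones up from E3 (the size of a major seventh) reaches D#4.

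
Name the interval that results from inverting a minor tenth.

major sixth

First reduce the compound minor tenth to its simple form, a minor third.
Interval numbers invert to sum to nine: 3 + 6 = 9, so a third inverts to a sixth.
The quality also flips — minor becomes major — giving a major sixth.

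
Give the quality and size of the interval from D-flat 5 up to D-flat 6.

P8

D to D is the same letter name, plus an octave: an octave.
Counting semitones, Db5→Db6 is 12, which is the perfect octave.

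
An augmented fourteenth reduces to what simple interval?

augmented 7th

Subtracting seven from the interval number removes an octave: 14 − 7 = 7.
So an augmented fourteenth is an octave plus an augmented seventh. The quality is unchanged.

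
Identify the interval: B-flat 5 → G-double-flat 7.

B to G spans six letter names (B-C-D-E-F-G), plus an octave: a thirteenth.
A major thirteenth would be 21 semitones; Bb5 to Gbb7 is 19, two semitones narrower, so the interval is diminished.
(Equivalently, a compound diminished sixth: a diminished sixth plus an octave.)

diminished 13th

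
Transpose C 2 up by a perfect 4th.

F 2

Four letter names up from C: F.
A perfect fourth spans 5 semitones, so from C2 the target pitch is F2.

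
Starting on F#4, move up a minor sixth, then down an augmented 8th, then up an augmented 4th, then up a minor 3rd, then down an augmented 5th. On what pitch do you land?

Ebb4

Up a minor sixth from F#4: D5 (8 semitones up).
Down an augmented octave from D5: Db4 (13 semitones down).
Db4 up an augmented fourth → G4 (6 semitones).
A minor third up from G4 is Bb4.
An augmented fifth down from Bb4 is Ebb4.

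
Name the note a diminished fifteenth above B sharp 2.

A fifteenth keeps the letter name B, two octaves up from B.
A diminished fifteenth spans 23 semitones, so from B#2 the target pitch is B4.

B 4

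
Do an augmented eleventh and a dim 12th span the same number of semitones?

An augmented eleventh spans 18 semitones, and a diminished twelfth also spans 18 semitones — they're enharmonic.

Yes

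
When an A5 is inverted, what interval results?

diminished fourth

Inverted interval numbers add to nine, so a fifth pairs with a fourth (5 + 4 = 9).
And augmented becomes diminished under inversion, so we get a diminished fourth.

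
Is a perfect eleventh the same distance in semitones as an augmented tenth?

Yes

A perfect eleventh = 17 semitones = an augmented tenth; enharmonically equal.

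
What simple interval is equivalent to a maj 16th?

major 2nd

Each octave removed subtracts seven from the number: 16 − 14 = 2.
Quality carries through unchanged, so the simple form is a major second.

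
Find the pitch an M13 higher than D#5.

The thirteenth's letter: D up six letter names plus an octave → B.
A major thirteenth is 21 semitones; 21 semitones up from D#5 gives B#6.

B#6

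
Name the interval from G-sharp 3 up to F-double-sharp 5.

M14

G to F spans seven letter names (G-A-B-C-D-E-F), plus an octave, so the interval is some kind of fourteenth.
G#3 to F##5 is 23 semitones, matching the major fourteenth exactly, so the quality is major.
(Equivalently, a compound major seventh: a major seventh plus an octave.)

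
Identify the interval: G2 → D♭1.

Descending from G2 to Db1 is the same interval as ascending Db1 to G2.
D to G spans four letter names (D-E-F-G), plus an octave, so the interval is some kind of eleventh.
The perfect eleventh is 17 semitones; here we have 18, one semitone wider: augmented.
(Equivalently, a compound augmented fourth: an augmented fourth plus an octave.)

A11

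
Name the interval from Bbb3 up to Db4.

major 3rd

B to D spans three letter names (B-C-D): a third.
The major third spans 4 semitones, and Bbb3 to Db4 is exactly 4 semitones — so this is a major third.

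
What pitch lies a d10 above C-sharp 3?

Three letters up from C (plus an octave) reaches E.
Moving 14 semitones up from C#3 (the size of a diminished tenth) reaches Eb4.

E-flat 4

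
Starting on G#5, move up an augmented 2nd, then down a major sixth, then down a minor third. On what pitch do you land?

An augmented second up from G#5 is A##5.
A major sixth down from A##5 is C##5.
Down a minor third from C##5: A##4 (3 semitones down).

A##4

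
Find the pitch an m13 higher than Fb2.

Counting six letter names plus an octave up from F lands on D.
Moving 20 semitones up from Fb2 (the size of a minor thirteenth) reaches Dbb4.

Dbb4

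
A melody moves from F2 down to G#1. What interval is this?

Descending from F2 to G#1 is the same interval as ascending G#1 to F2.
G to F spans seven letter names (G-A-B-C-D-E-F): a seventh.
G#1 to F2 spans 9 semitones — two semitones narrower than the major seventh (11) — giving a diminished seventh.

diminished seventh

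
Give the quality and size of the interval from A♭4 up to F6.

A to F spans six letter names (A-B-C-D-E-F), plus an octave: a thirteenth.
Ab4 to F6 is 21 semitones, matching the major thirteenth exactly, so the quality is major.
(Equivalently, a compound major sixth: a major sixth plus an octave.)

major thirteenth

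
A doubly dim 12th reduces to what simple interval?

Subtracting seven from the interval number removes an octave: 12 − 7 = 5.
So a doubly diminished twelfth is an octave plus a doubly diminished fifth. The quality is unchanged.

doubly diminished 5th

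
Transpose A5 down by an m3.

Counting three letter names down from A lands on F.
A minor third spans 3 semitones, so from A5 the target pitch is F#5.

F#5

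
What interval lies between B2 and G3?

m6

B to G spans six letter names (B-C-D-E-F-G), so the interval is some kind of sixth.
A major sixth would be 9 semitones, but B2 to G3 is 8 — one semitone narrower, making it a minor sixth.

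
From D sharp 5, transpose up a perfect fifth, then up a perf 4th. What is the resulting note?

D#5 up a perfect fifth → A#5 (7 semitones).
A#5 up a perfect fourth → D#6 (5 semitones).

D sharp 6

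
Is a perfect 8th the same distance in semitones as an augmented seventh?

Yes

Both span 12 semitones: a perfect octave and an augmented seventh are the same chromatic distance.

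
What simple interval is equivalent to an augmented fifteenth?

Take out an octave (7 from the number): 15 − 7 = 8.
So an augmented fifteenth is an octave plus an augmented octave. The quality is unchanged.

augmented 8th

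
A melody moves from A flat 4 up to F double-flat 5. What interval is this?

diminished sixth

A to F spans six letter names (A-B-C-D-E-F): a sixth.
Ab4 to Fbb5 spans 7 semitones — two semitones narrower than the major sixth (9) — giving a diminished sixth.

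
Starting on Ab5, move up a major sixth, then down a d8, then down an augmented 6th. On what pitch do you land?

Ab4

A major sixth up from Ab5 is F6.
F6 down a diminished octave → F#5 (11 semitones).
Down an augmented sixth from F#5: Ab4 (10 semitones down).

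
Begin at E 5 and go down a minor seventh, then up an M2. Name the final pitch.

G sharp 4

E5 down a minor seventh → F#4 (10 semitones).
A major second up from F#4 is G#4.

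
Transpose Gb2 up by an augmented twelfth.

Counting five letter names plus an octave up from G lands on D.
An augmented twelfth is 20 semitones; 20 semitones up from Gb2 gives D4.

D4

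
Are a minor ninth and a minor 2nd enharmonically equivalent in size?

A minor ninth is 13 semitones but a minor second is 1 semitone — different sizes.

No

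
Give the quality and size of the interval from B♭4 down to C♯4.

diminished seventh

Descending from Bb4 to C#4 is the same interval as ascending C#4 to Bb4.
C to B spans seven letter names (C-D-E-F-G-A-B): a seventh.
C#4 to Bb4 spans 9 semitones — two semitones narrower than the major seventh (11) — giving a diminished seventh.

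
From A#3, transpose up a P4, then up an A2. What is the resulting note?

E##4

Up a perfect fourth from A#3: D#4 (5 semitones up).
Up an augmented second from D#4: E##4 (3 semitones up).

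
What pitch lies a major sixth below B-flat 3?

Counting six letter names down from B lands on D.
A major sixth spans 9 semitones, so from Bb3 the target pitch is Db3.

D-flat 3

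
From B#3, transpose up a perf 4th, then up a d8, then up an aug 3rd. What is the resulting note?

G##5

A perfect fourth up from B#3 is E#4.
E#4 up a diminished octave → E5 (11 semitones).
An augmented third up from E5 is G##5.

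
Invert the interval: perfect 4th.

P5

Inverted interval numbers add to nine, so a fourth pairs with a fifth (4 + 5 = 9).
Quality inverts too: perfect stays perfect. That makes the inversion a perfect fifth.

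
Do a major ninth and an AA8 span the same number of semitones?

Yes

Both span 14 semitones: a major ninth and a doubly augmented octave are the same chromatic distance.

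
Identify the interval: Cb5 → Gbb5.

diminished fifth

C to G spans five letter names (C-D-E-F-G), so the interval is some kind of fifth.
The perfect fifth is 7 semitones; here we have 6, one semitone narrower: diminished.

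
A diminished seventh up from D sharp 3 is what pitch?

The seventh takes the letter from D up to C.
A diminished seventh spans 9 semitones, so from D#3 the target pitch is C4.

C 4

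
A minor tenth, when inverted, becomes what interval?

major 6th

First reduce the compound minor tenth to its simple form, a minor third.
Inverted interval numbers add to nine, so a third pairs with a sixth (3 + 6 = 9).
Quality inverts too: minor becomes major. That makes the inversion a major sixth.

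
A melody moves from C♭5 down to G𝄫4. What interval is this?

Descending from Cb5 to Gbb4 is the same interval as ascending Gbb4 to Cb5.
G to C spans four letter names (G-A-B-C), so the interval is some kind of fourth.
The perfect fourth is 5 semitones; here we have 6, one semitone wider: augmented.

augmented 4th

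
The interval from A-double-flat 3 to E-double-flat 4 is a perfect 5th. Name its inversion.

P4

Inverted interval numbers add to nine, so a fifth pairs with a fourth (5 + 4 = 9).
And perfect stays perfect under inversion, so we get a perfect fourth.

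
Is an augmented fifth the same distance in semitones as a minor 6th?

Yes

An augmented fifth spans 8 semitones, and a minor sixth also spans 8 semitones — they're enharmonic.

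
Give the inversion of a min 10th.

First reduce the compound minor tenth to its simple form, a minor third.
The rule of nine gives the new number: 9 − 3 = 6, so a third becomes a sixth.
And minor becomes major under inversion, so we get a major sixth.

M6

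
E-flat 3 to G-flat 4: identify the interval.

minor 10th

E to G spans three letter names (E-F-G), plus an octave, so the interval is some kind of tenth.
Eb3 to Gb4 is 15 semitones, a half step short of the major tenth (16), so this is minor.
(Equivalently, a compound minor third: a minor third plus an octave.)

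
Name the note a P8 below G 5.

An octave keeps the letter name G, an octave down from G.
A perfect octave spans 12 semitones, so from G5 the target pitch is G4.

G 4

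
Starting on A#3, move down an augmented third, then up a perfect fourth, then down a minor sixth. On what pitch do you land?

An augmented third down from A#3 is F3.
A perfect fourth up from F3 is Bb3.
A minor sixth down from Bb3 is D3.

D3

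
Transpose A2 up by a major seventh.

G#3

The seventh takes the letter from A up to G.
Moving 11 semitones up from A2 (the size of a major seventh) reaches G#3.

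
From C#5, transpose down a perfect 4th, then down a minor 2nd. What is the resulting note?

A perfect fourth down from C#5 is G#4.
A minor second down from G#4 is F##4.

F##4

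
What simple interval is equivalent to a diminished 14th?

Each octave removed subtracts seven from the number: 14 − 7 = 7.
That makes a diminished fourteenth a compound diminished seventh — an octave plus a diminished seventh.

diminished seventh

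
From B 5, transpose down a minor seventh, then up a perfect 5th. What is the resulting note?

G sharp 5

A minor seventh down from B5 is C#5.
Up a perfect fifth from C#5: G#5 (7 semitones up).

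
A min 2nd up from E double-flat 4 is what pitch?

F double-flat 4

The second takes the letter from E up to F.
A minor second is 1 semitone; 1 semitone up from Ebb4 gives Fbb4.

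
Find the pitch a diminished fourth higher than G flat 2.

C double-flat 3

Four letter names up from G: C.
Moving 4 semitones up from Gb2 (the size of a diminished fourth) reaches Cbb3.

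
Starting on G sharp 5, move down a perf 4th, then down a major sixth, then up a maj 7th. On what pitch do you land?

Down a perfect fourth from G#5: D#5 (5 semitones down).
D#5 down a major sixth → F#4 (9 semitones).
Up a major seventh from F#4: E#5 (11 semitones up).

E sharp 5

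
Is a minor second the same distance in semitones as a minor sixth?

A minor second spans 1 semitone; a minor sixth spans 8 semitones. They differ by 7.

No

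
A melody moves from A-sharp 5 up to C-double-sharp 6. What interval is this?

A to C spans three letter names (A-B-C), so the interval is some kind of third.
A#5 to C##6 is 4 semitones, matching the major third exactly, so the quality is major.

major third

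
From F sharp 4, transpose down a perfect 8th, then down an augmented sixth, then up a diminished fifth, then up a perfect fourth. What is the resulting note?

F#4 down a perfect octave → F#3 (12 semitones).
An augmented sixth down from F#3 is Ab2.
Up a diminished fifth from Ab2: Ebb3 (6 semitones up).
A perfect fourth up from Ebb3 is Abb3.

A double-flat 3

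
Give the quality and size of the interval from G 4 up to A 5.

M9

G to A spans two letter names (G-A), plus an octave: a ninth.
G4 to A5 is 14 semitones, matching the major ninth exactly, so the quality is major.
(Equivalently, a compound major second: a major second plus an octave.)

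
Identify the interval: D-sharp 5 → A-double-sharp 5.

D to A spans five letter names (D-E-F-G-A) — that makes it a fifth of some quality.
The perfect fifth is 7 semitones; here we have 8, one semitone wider: augmented.

A5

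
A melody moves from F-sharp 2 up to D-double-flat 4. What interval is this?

F to D spans six letter names (F-G-A-B-C-D), plus an octave — that makes it a thirteenth of some quality.
A major thirteenth would be 21 semitones; F#2 to Dbb4 is 18, three semitones narrower, so the interval is doubly diminished.
(Equivalently, a compound doubly diminished sixth: a doubly diminished sixth plus an octave.)

dd13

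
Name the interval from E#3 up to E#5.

perfect fifteenth

E to E is the same letter name, plus 2 octaves — that makes it a fifteenth of some quality.
The perfect fifteenth spans 24 semitones, and E#3 to E#5 is exactly 24 semitones — so this is a perfect fifteenth.
(Equivalently, a compound perfect octave: a perfect octave plus an octave.)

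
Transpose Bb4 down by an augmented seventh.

Counting seven letter names down from B lands on C.
Moving 12 semitones down from Bb4 (the size of an augmented seventh) reaches Cbb4.

Cbb4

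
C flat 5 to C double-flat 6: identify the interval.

diminished octave

C to C is the same letter name, plus an octave, so the interval is some kind of octave.
The perfect octave is 12 semitones; here we have 11, one semitone narrower: diminished.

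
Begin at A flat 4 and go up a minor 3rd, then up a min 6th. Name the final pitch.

Ab4 up a minor third → Cb5 (3 semitones).
Cb5 up a minor sixth → Abb5 (8 semitones).

A double-flat 5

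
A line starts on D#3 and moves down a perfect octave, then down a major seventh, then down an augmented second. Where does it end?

D#3 down a perfect octave → D#2 (12 semitones).
D#2 down a major seventh → E1 (11 semitones).
E1 down an augmented second → Db1 (3 semitones).

Db1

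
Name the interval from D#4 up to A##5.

A12

D to A spans five letter names (D-E-F-G-A), plus an octave, so the interval is some kind of twelfth.
D#4 to A##5 spans 20 semitones — one semitone wider than the perfect twelfth (19) — giving an augmented twelfth.
(Equivalently, a compound augmented fifth: an augmented fifth plus an octave.)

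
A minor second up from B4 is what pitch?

C5

The second takes the letter from B up to C.
Moving 1 semitone up from B4 (the size of a minor second) reaches C5.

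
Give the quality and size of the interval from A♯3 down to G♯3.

major 2nd

Descending from A#3 to G#3 is the same interval as ascending G#3 to A#3.
G to A spans two letter names (G-A): a second.
G#3 to A#3 is 2 semitones, matching the major second exactly, so the quality is major.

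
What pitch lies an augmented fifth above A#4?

E##5

Counting five letter names up from A lands on E.
An augmented fifth is 8 semitones; 8 semitones up from A#4 gives E##5.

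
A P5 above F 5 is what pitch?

C 6

Counting five letter names up from F lands on C.
Moving 7 semitones up from F5 (the size of a perfect fifth) reaches C6.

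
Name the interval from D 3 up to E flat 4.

D to E spans two letter names (D-E), plus an octave: a ninth.
D3 to Eb4 is 13 semitones, a half step short of the major ninth (14), so this is minor.
(Equivalently, a compound minor second: a minor second plus an octave.)

minor 9th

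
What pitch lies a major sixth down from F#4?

Counting six letter names down from F lands on A.
Moving 9 semitones down from F#4 (the size of a major sixth) reaches A3.

A3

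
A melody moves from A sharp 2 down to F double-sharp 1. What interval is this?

Descending from A#2 to F##1 is the same interval as ascending F##1 to A#2.
F to A spans three letter names (F-G-A), plus an octave, so the interval is some kind of tenth.
At 15 semitones, F##1→A#2 falls one short of a major tenth: minor.
(Equivalently, a compound minor third: a minor third plus an octave.)

minor tenth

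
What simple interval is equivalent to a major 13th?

major 6th

Each octave removed subtracts seven from the number: 13 − 7 = 6.
Quality carries through unchanged, so the simple form is a major sixth.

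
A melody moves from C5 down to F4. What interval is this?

Descending from C5 to F4 is the same interval as ascending F4 to C5.
F to C spans five letter names (F-G-A-B-C): a fifth.
The perfect fifth spans 7 semitones, and F4 to C5 is exactly 7 semitones — so this is a perfect fifth.

perfect 5th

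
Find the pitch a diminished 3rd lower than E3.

Three letter names down from E: C.
A diminished third spans 2 semitones, so from E3 the target pitch is C##3.

C##3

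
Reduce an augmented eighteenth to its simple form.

Each octave removed subtracts seven from the number: 18 − 14 = 4.
That makes an augmented eighteenth a compound augmented fourth — 2 octaves plus an augmented fourth.

augmented fourth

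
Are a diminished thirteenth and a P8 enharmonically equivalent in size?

19 semitones (diminished thirteenth) vs 12 semitones (perfect octave): not equal.

No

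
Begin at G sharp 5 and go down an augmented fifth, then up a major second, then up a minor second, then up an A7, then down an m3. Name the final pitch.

G#5 down an augmented fifth → C5 (8 semitones).
A major second up from C5 is D5.
A minor second up from D5 is Eb5.
Eb5 up an augmented seventh → D#6 (12 semitones).
Down a minor third from D#6: B#5 (3 semitones down).

B sharp 5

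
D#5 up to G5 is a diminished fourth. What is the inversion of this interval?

Interval numbers invert to sum to nine: 4 + 5 = 9, so a fourth inverts to a fifth.
And diminished becomes augmented under inversion, so we get an augmented fifth.

augmented 5th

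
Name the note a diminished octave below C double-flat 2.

C flat 1

For an octave the letter name doesn't change: still C, an octave down.
A diminished octave is 11 semitones; 11 semitones down from Cbb2 gives Cb1.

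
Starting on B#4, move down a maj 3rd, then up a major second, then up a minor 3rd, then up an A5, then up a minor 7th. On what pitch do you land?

F##6

Down a major third from B#4: G#4 (4 semitones down).
A major second up from G#4 is A#4.
A#4 up a minor third → C#5 (3 semitones).
An augmented fifth up from C#5 is G##5.
Up a minor seventh from G##5: F##6 (10 semitones up).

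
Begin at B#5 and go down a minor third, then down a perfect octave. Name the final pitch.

Down a minor third from B#5: G##5 (3 semitones down).
G##5 down a perfect octave → G##4 (12 semitones).

G##4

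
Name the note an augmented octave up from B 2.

The letter stays B (same as the start), shifted an octave up.
Moving 13 semitones up from B2 (the size of an augmented octave) reaches B#3.

B sharp 3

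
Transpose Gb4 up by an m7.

Seven letter names up from G: F.
A minor seventh is 10 semitones; 10 semitones up from Gb4 gives Fb5.

Fb5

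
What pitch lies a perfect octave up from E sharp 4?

The letter stays E (same as the start), shifted an octave up.
A perfect octave spans 12 semitones, so from E#4 the target pitch is E#5.

E sharp 5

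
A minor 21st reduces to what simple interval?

Subtracting seven from the interval number removes an octave: 21 − 14 = 7.
That makes a minor twenty-first a compound minor seventh — 2 octaves plus a minor seventh.

minor 7th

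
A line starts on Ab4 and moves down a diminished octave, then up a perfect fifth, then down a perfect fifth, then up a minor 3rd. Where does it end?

Ab4 down a diminished octave → A3 (11 semitones).
A perfect fifth up from A3 is E4.
E4 down a perfect fifth → A3 (7 semitones).
A minor third up from A3 is C4.

C4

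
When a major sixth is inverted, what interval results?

minor third

Inverted interval numbers add to nine, so a sixth pairs with a third (6 + 3 = 9).
The quality also flips — major becomes minor — giving a minor third.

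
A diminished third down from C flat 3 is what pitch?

A 2

Counting three letter names down from C lands on A.
A diminished third is 2 semitones; 2 semitones down from Cb3 gives A2.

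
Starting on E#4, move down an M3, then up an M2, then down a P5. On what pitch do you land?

Down a major third from E#4: C#4 (4 semitones down).
Up a major second from C#4: D#4 (2 semitones up).
A perfect fifth down from D#4 is G#3.

G#3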